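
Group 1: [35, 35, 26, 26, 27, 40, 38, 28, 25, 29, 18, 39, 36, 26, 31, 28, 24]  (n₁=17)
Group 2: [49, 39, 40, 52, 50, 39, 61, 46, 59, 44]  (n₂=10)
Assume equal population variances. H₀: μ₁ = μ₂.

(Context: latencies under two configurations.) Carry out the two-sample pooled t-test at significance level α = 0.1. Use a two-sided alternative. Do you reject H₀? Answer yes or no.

x̄₁=30.059, s₁=6.139, n₁=17
x̄₂=47.900, s₂=7.866, n₂=10
s_p² = [16·6.139² + 9·7.866²]/25 = 46.3936
SE = √(s_p²·(1/17+1/10)) = 2.7145
t = (30.059−47.900)/2.7145 = -6.5726
df = 25
p-value (two-sided) = 0.00000
At α=0.1: p < α → reject H₀

reject H₀: yes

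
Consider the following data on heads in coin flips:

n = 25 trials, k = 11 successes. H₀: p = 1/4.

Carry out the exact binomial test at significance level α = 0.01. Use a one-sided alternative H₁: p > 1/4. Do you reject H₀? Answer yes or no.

Exact binomial: n=25, k=11, p₀=1/4=0.2500
P(X≥11) from Σ C(n,i)·p₀^i·(1−p₀)^(n−i)
p-value (one-sided, H₁ greater) = 0.02967
At α=0.01: p ≥ α → fail to reject H₀

reject H₀: no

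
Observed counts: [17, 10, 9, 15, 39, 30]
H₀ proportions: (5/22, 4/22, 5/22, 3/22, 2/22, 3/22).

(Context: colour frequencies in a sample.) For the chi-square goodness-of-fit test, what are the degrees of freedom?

degrees of freedom = 5

df = k − 1 = 6 − 1 = 5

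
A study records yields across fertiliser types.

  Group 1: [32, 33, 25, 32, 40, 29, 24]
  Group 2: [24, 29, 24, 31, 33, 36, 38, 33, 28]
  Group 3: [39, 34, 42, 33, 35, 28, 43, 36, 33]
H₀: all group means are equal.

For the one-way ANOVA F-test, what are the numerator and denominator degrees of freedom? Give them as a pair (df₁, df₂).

k = 3 groups, N = 25 total
df = (k−1, N−k) = (3−1, 25−3) = (2, 22)

degrees of freedom = [2, 22]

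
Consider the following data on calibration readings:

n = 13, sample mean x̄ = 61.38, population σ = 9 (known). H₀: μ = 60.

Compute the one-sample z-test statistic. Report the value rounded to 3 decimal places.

SE = σ/√n = 9/√13 = 2.4962
z = (x̄−μ₀)/SE = (61.38−60)/2.4962 = 0.5529

test statistic = 0.553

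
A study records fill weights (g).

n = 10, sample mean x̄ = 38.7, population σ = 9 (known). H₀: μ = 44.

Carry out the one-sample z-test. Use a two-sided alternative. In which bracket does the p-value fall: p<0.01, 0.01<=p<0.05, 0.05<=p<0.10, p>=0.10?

p-value bracket: 0.05<=p<0.10

SE = σ/√n = 9/√10 = 2.8460
z = (x̄−μ₀)/SE = (38.7−44)/2.8460 = -1.8622
p-value (two-sided) = 0.06257
→ bracket: 0.05<=p<0.10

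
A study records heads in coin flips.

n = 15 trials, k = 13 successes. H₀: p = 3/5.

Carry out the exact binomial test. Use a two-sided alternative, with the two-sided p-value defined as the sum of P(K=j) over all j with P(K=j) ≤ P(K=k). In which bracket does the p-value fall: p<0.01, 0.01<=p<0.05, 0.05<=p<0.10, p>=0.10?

p-value bracket: 0.01<=p<0.05

Exact binomial: n=15, k=13, p₀=3/5=0.6000
P(X=j) = C(n,j)·p₀^j·(1−p₀)^(n−j); p = Σ P(X=j) over j with P(X=j) ≤ P(X=13)
p-value (two-sided) = 0.03646
→ bracket: 0.01<=p<0.05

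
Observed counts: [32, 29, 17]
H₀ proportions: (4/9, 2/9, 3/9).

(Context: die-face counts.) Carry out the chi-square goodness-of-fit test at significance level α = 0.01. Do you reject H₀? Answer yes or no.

reject H₀: yes

n = 78; E_i = n·p_i = [34.67, 17.33, 26.00]
χ² = (32−34.67)²/34.67 + (29−17.33)²/17.33 + (17−26.00)²/26.00 = 11.1731
df = 2
p-value (upper-tail) = 0.00375
At α=0.01: p < α → reject H₀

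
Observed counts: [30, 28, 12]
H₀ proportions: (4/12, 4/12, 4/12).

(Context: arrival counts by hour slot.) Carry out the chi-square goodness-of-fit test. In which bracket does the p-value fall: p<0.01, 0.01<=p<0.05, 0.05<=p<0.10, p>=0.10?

p-value bracket: 0.01<=p<0.05

n = 70; E_i = n·p_i = [23.33, 23.33, 23.33]
χ² = (30−23.33)²/23.33 + (28−23.33)²/23.33 + (12−23.33)²/23.33 = 8.3429
df = 2
p-value (upper-tail) = 0.01543
→ bracket: 0.01<=p<0.05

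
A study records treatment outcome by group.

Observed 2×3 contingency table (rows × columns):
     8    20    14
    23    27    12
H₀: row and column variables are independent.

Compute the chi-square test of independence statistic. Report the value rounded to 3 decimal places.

test statistic = 4.785

Row totals [42, 62], col totals [31, 47, 26], n=104
χ² = (8−12.52)²/12.52 + (20−18.98)²/18.98 + (14−10.50)²/10.50 + (23−18.48)²/18.48 + (27−28.02)²/28.02 + (12−15.50)²/15.50 = 4.7853
df = 2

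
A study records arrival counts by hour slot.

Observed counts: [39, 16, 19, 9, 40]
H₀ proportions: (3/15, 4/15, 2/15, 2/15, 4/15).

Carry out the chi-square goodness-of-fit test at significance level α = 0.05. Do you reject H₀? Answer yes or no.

n = 123; E_i = n·p_i = [24.60, 32.80, 16.40, 16.40, 32.80]
χ² = (39−24.60)²/24.60 + (16−32.80)²/32.80 + (19−16.40)²/16.40 + (9−16.40)²/16.40 + (40−32.80)²/32.80 = 22.3659
df = 4
p-value (upper-tail) = 0.00017
At α=0.05: p < α → reject H₀

reject H₀: yes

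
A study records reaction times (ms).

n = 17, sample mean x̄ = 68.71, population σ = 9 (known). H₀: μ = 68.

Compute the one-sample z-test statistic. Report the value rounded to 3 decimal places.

test statistic = 0.325

SE = σ/√n = 9/√17 = 2.1828
z = (x̄−μ₀)/SE = (68.71−68)/2.1828 = 0.3253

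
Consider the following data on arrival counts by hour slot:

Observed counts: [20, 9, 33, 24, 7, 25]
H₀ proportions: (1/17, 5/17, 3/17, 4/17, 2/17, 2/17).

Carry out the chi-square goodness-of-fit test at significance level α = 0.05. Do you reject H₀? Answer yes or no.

n = 118; E_i = n·p_i = [6.94, 34.71, 20.82, 27.76, 13.88, 13.88]
χ² = (20−6.94)²/6.94 + (9−34.71)²/34.71 + (33−20.82)²/20.82 + (24−27.76)²/27.76 + (7−13.88)²/13.88 + (25−13.88)²/13.88 = 63.5542
df = 5
p-value (upper-tail) = 0.00000
At α=0.05: p < α → reject H₀

reject H₀: yes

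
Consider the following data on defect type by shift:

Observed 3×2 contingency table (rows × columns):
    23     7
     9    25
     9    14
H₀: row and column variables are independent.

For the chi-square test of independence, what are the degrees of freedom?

df = (r−1)(c−1) = (3−1)·(2−1) = 2

degrees of freedom = 2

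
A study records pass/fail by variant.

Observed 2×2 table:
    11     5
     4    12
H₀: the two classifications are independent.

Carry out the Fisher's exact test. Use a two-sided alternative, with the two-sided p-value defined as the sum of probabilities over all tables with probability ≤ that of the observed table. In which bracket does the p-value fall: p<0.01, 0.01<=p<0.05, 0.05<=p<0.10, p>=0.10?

p-value bracket: 0.01<=p<0.05

Margins: r₁=16, r₂=16, c₁=15, c₂=17, n=32
p_obs = C(16,11)·C(16,4)/C(32,15); sum pmf over tables with pmf ≤ p_obs
p-value (two-sided) = 0.03195
→ bracket: 0.01<=p<0.05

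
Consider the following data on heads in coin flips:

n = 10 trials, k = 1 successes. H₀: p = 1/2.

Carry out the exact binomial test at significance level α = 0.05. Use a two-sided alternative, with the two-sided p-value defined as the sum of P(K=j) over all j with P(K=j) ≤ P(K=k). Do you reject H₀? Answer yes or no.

reject H₀: yes

Exact binomial: n=10, k=1, p₀=1/2=0.5000
P(X=j) = C(n,j)·p₀^j·(1−p₀)^(n−j); p = Σ P(X=j) over j with P(X=j) ≤ P(X=1)
p-value (two-sided) = 0.02148
At α=0.05: p < α → reject H₀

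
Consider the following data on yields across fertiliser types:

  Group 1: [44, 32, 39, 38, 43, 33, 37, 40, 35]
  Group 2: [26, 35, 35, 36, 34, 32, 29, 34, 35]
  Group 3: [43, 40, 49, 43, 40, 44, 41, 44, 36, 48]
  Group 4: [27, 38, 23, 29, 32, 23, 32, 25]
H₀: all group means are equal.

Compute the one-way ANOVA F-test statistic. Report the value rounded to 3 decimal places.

Group means [37.89, 32.89, 42.80, 28.62], grand mean 35.944
SSB = Σnᵢ(x̄ᵢ−x̄)² = 1016.636; SSW = ΣΣ(x−x̄ᵢ)² = 549.253
MSB = 1016.636/3 = 338.8787; MSW = 549.253/32 = 17.1641
F = MSB/MSW = 19.7434
df = (3, 32)

test statistic = 19.743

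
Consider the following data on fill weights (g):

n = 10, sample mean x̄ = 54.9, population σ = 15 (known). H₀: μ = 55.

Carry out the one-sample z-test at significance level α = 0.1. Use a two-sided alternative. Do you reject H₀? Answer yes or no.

reject H₀: no

SE = σ/√n = 15/√10 = 4.7434
z = (x̄−μ₀)/SE = (54.9−55)/4.7434 = -0.0211
p-value (two-sided) = 0.98318
At α=0.1: p ≥ α → fail to reject H₀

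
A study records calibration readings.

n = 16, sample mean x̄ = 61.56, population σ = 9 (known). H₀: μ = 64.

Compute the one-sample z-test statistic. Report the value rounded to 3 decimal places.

SE = σ/√n = 9/√16 = 2.2500
z = (x̄−μ₀)/SE = (61.56−64)/2.2500 = -1.0844

test statistic = -1.084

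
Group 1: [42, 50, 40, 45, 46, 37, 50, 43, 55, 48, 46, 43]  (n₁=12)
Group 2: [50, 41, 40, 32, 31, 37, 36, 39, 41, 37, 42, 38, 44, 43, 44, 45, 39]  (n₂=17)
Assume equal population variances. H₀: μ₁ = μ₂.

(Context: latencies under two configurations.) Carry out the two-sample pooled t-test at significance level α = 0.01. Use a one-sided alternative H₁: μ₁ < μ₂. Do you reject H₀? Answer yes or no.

x̄₁=45.417, s₁=4.907, n₁=12
x̄₂=39.941, s₂=4.723, n₂=17
s_p² = [11·4.907² + 16·4.723²]/27 = 23.0318
SE = √(s_p²·(1/12+1/17)) = 1.8095
t = (45.417−39.941)/1.8095 = 3.0260
df = 27
p-value (one-sided, H₁ less) = 0.99731
At α=0.01: p ≥ α → fail to reject H₀

reject H₀: no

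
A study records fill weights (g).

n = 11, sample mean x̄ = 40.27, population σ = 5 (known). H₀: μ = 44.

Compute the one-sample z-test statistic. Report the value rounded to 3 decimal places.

test statistic = -2.474

SE = σ/√n = 5/√11 = 1.5076
z = (x̄−μ₀)/SE = (40.27−44)/1.5076 = -2.4742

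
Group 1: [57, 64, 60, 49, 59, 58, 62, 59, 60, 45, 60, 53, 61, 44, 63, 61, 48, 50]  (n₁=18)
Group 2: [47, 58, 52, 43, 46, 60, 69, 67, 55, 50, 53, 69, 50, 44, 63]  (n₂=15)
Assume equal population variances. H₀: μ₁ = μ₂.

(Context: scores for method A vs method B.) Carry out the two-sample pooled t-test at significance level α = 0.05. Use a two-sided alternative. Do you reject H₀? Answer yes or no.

x̄₁=56.278, s₁=6.378, n₁=18
x̄₂=55.067, s₂=8.892, n₂=15
s_p² = [17·6.378² + 14·8.892²]/31 = 58.0176
SE = √(s_p²·(1/18+1/15)) = 2.6629
t = (56.278−55.067)/2.6629 = 0.4548
df = 31
p-value (two-sided) = 0.65242
At α=0.05: p ≥ α → fail to reject H₀

reject H₀: no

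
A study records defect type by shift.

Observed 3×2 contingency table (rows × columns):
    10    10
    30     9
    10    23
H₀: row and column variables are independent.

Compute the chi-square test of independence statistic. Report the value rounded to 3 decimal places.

test statistic = 15.853

Row totals [20, 39, 33], col totals [50, 42], n=92
χ² = (10−10.87)²/10.87 + (10−9.13)²/9.13 + (30−21.20)²/21.20 + (9−17.80)²/17.80 + (10−17.93)²/17.93 + (23−15.07)²/15.07 = 15.8531
df = 2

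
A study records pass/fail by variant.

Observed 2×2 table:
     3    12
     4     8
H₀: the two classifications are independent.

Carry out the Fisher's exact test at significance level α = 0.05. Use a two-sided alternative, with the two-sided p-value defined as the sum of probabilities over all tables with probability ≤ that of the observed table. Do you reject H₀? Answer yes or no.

reject H₀: no

Margins: r₁=15, r₂=12, c₁=7, c₂=20, n=27
p_obs = C(15,3)·C(12,4)/C(27,7); sum pmf over tables with pmf ≤ p_obs
p-value (two-sided) = 0.66184
At α=0.05: p ≥ α → fail to reject H₀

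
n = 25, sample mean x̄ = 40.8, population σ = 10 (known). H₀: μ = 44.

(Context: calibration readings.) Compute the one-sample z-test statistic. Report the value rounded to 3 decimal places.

test statistic = -1.600

SE = σ/√n = 10/√25 = 2.0000
z = (x̄−μ₀)/SE = (40.8−44)/2.0000 = -1.6000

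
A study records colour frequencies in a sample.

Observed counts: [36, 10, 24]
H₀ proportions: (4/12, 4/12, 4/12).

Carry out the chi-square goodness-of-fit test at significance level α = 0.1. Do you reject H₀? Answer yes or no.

n = 70; E_i = n·p_i = [23.33, 23.33, 23.33]
χ² = (36−23.33)²/23.33 + (10−23.33)²/23.33 + (24−23.33)²/23.33 = 14.5143
df = 2
p-value (upper-tail) = 0.00071
At α=0.1: p < α → reject H₀

reject H₀: yes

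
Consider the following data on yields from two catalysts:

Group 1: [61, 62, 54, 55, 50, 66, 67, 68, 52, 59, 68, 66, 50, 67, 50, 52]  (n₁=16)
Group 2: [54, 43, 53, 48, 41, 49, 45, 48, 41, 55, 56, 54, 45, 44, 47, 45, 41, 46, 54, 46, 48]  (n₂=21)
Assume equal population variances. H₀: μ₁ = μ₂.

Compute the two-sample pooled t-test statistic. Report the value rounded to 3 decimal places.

test statistic = 5.756

x̄₁=59.188, s₁=7.222, n₁=16
x̄₂=47.762, s₂=4.847, n₂=21
s_p² = [15·7.222² + 20·4.847²]/35 = 35.7785
SE = √(s_p²·(1/16+1/21)) = 1.9849
t = (59.188−47.762)/1.9849 = 5.7562
df = 35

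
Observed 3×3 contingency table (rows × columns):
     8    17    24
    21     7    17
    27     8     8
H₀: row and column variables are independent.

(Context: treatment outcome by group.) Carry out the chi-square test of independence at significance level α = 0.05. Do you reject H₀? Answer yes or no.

Row totals [49, 45, 43], col totals [56, 32, 49], n=137
χ² = (8−20.03)²/20.03 + (17−11.45)²/11.45 + (24−17.53)²/17.53 + (21−18.39)²/18.39 + (7−10.51)²/10.51 + (17−16.09)²/16.09 + (27−17.58)²/17.58 + (8−10.04)²/10.04 + (8−15.38)²/15.38 = 22.9141
df = 4
p-value (upper-tail) = 0.00013
At α=0.05: p < α → reject H₀

reject H₀: yes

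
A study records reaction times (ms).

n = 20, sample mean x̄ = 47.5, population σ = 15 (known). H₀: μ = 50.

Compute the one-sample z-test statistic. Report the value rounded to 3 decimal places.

SE = σ/√n = 15/√20 = 3.3541
z = (x̄−μ₀)/SE = (47.5−50)/3.3541 = -0.7454

test statistic = -0.745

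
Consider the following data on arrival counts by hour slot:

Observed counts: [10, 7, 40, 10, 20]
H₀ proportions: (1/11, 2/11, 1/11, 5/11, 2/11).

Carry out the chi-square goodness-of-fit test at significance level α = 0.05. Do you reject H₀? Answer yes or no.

n = 87; E_i = n·p_i = [7.91, 15.82, 7.91, 39.55, 15.82]
χ² = (10−7.91)²/7.91 + (7−15.82)²/15.82 + (40−7.91)²/7.91 + (10−39.55)²/39.55 + (20−15.82)²/15.82 = 158.8563
df = 4
p-value (upper-tail) = 0.00000
At α=0.05: p < α → reject H₀

reject H₀: yes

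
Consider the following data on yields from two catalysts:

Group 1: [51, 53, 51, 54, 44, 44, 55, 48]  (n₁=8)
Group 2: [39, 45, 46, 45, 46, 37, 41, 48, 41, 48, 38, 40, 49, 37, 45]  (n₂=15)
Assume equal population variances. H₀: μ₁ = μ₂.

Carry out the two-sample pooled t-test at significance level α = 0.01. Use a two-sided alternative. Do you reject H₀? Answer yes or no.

x̄₁=50.000, s₁=4.276, n₁=8
x̄₂=43.000, s₂=4.192, n₂=15
s_p² = [7·4.276² + 14·4.192²]/21 = 17.8095
SE = √(s_p²·(1/8+1/15)) = 1.8476
t = (50.000−43.000)/1.8476 = 3.7888
df = 21
p-value (two-sided) = 0.00108
At α=0.01: p < α → reject H₀

reject H₀: yes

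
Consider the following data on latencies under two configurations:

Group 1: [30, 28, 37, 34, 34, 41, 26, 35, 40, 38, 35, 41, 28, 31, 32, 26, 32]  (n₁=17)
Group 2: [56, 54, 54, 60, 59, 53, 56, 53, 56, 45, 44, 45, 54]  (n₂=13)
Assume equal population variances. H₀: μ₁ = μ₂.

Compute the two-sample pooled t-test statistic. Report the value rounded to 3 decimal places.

test statistic = -10.542

x̄₁=33.412, s₁=4.925, n₁=17
x̄₂=53.000, s₂=5.196, n₂=13
s_p² = [16·4.925² + 12·5.196²]/28 = 25.4328
SE = √(s_p²·(1/17+1/13)) = 1.8581
t = (33.412−53.000)/1.8581 = -10.5423
df = 28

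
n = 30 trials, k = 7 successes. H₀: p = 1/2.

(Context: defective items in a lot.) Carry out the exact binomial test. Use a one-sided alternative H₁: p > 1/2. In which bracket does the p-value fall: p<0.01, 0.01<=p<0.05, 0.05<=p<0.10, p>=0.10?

p-value bracket: p>=0.10

Exact binomial: n=30, k=7, p₀=1/2=0.5000
P(X≥7) from Σ C(n,i)·p₀^i·(1−p₀)^(n−i)
p-value (one-sided, H₁ greater) = 0.99928
→ bracket: p>=0.10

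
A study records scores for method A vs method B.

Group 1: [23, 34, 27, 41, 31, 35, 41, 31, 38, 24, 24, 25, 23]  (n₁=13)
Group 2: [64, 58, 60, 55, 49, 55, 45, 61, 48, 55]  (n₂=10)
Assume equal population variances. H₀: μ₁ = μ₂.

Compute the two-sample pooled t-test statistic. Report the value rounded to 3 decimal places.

test statistic = -8.957

x̄₁=30.538, s₁=6.765, n₁=13
x̄₂=55.000, s₂=6.110, n₂=10
s_p² = [12·6.765² + 9·6.110²]/21 = 42.1538
SE = √(s_p²·(1/13+1/10)) = 2.7309
t = (30.538−55.000)/2.7309 = -8.9572
df = 21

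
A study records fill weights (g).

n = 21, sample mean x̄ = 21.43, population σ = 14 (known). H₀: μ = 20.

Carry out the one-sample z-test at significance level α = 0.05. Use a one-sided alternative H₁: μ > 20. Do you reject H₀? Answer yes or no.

reject H₀: no

SE = σ/√n = 14/√21 = 3.0551
z = (x̄−μ₀)/SE = (21.43−20)/3.0551 = 0.4681
p-value (one-sided, H₁ greater) = 0.31986
At α=0.05: p ≥ α → fail to reject H₀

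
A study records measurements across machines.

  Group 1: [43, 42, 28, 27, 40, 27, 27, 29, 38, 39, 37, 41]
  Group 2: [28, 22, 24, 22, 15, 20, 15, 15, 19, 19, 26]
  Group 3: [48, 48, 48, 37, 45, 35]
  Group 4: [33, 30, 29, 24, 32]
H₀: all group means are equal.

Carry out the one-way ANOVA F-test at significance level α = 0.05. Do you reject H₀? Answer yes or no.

reject H₀: yes

Group means [34.83, 20.45, 43.50, 29.60], grand mean 30.941
SSB = Σnᵢ(x̄ᵢ−x̄)² = 2346.788; SSW = ΣΣ(x−x̄ᵢ)² = 905.094
MSB = 2346.788/3 = 782.2628; MSW = 905.094/30 = 30.1698
F = MSB/MSW = 25.9287
df = (3, 30)
p-value (upper-tail) = 0.00000
At α=0.05: p < α → reject H₀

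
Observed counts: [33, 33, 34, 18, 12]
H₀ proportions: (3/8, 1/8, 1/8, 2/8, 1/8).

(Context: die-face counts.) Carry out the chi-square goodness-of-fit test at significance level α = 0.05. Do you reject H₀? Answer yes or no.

reject H₀: yes

n = 130; E_i = n·p_i = [48.75, 16.25, 16.25, 32.50, 16.25]
χ² = (33−48.75)²/48.75 + (33−16.25)²/16.25 + (34−16.25)²/16.25 + (18−32.50)²/32.50 + (12−16.25)²/16.25 = 49.3231
df = 4
p-value (upper-tail) = 0.00000
At α=0.05: p < α → reject H₀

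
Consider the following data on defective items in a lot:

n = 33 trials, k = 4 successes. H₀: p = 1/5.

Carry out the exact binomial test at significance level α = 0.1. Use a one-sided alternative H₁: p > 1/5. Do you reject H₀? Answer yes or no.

Exact binomial: n=33, k=4, p₀=1/5=0.2000
P(X≥4) from Σ C(n,i)·p₀^i·(1−p₀)^(n−i)
p-value (one-sided, H₁ greater) = 0.91919
At α=0.1: p ≥ α → fail to reject H₀

reject H₀: no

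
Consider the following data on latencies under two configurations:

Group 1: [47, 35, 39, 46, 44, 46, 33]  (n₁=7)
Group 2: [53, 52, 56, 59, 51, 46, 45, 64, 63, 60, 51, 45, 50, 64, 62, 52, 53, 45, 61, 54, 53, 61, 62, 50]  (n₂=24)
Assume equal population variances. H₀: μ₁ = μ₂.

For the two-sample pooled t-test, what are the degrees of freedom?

degrees of freedom = 29

df = n₁ + n₂ − 2 = 7 + 24 − 2 = 29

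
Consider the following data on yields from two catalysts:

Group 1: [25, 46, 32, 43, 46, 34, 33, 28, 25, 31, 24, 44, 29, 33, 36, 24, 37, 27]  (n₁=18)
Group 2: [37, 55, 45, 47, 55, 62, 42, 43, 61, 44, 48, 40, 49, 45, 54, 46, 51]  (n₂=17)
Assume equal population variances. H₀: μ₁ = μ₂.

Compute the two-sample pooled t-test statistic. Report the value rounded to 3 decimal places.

x̄₁=33.167, s₁=7.501, n₁=18
x̄₂=48.471, s₂=7.028, n₂=17
s_p² = [17·7.501² + 16·7.028²]/33 = 52.9314
SE = √(s_p²·(1/18+1/17)) = 2.4605
t = (33.167−48.471)/2.4605 = -6.2197
df = 33

test statistic = -6.220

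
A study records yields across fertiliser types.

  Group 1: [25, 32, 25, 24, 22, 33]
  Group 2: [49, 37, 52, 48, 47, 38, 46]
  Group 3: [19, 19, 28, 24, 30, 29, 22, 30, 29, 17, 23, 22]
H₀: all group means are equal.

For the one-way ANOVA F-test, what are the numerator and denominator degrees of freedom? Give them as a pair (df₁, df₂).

k = 3 groups, N = 25 total
df = (k−1, N−k) = (3−1, 25−3) = (2, 22)

degrees of freedom = [2, 22]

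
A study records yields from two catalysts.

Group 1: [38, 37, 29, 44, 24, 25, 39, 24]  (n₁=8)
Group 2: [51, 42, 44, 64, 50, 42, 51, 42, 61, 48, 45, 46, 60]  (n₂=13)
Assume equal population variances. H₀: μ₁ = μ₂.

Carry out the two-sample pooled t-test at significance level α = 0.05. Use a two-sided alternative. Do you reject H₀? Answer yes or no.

reject H₀: yes

x̄₁=32.500, s₁=7.910, n₁=8
x̄₂=49.692, s₂=7.587, n₂=13
s_p² = [7·7.910² + 12·7.587²]/19 = 59.4089
SE = √(s_p²·(1/8+1/13)) = 3.4635
t = (32.500−49.692)/3.4635 = -4.9638
df = 19
p-value (two-sided) = 0.00009
At α=0.05: p < α → reject H₀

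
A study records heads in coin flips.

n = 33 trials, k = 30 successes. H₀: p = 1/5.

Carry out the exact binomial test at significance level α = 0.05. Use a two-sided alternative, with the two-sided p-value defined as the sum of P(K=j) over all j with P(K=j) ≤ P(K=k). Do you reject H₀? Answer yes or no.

reject H₀: yes

Exact binomial: n=33, k=30, p₀=1/5=0.2000
P(X=j) = C(n,j)·p₀^j·(1−p₀)^(n−j); p = Σ P(X=j) over j with P(X=j) ≤ P(X=30)
p-value (two-sided) = 0.00000
At α=0.05: p < α → reject H₀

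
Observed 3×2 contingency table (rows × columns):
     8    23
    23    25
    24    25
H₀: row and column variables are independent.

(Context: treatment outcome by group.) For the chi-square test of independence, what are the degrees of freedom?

df = (r−1)(c−1) = (3−1)·(2−1) = 2

degrees of freedom = 2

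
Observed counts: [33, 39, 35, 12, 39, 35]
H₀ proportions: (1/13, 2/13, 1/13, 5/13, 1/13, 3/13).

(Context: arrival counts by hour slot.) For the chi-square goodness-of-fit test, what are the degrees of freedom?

degrees of freedom = 5

df = k − 1 = 6 − 1 = 5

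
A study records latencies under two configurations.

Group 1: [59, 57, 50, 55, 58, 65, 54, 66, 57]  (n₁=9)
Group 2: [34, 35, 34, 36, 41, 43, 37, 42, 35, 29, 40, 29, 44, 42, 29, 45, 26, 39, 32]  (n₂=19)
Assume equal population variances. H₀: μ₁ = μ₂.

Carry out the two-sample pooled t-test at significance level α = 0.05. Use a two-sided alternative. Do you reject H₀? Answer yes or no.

reject H₀: yes

x̄₁=57.889, s₁=5.061, n₁=9
x̄₂=36.421, s₂=5.709, n₂=19
s_p² = [8·5.061² + 18·5.709²]/26 = 30.4431
SE = √(s_p²·(1/9+1/19)) = 2.2327
t = (57.889−36.421)/2.2327 = 9.6153
df = 26
p-value (two-sided) = 0.00000
At α=0.05: p < α → reject H₀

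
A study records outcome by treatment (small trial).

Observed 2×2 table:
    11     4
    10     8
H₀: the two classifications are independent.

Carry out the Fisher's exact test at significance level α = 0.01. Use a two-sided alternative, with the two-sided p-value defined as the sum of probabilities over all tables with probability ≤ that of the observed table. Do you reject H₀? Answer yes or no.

Margins: r₁=15, r₂=18, c₁=21, c₂=12, n=33
p_obs = C(15,11)·C(18,10)/C(33,21); sum pmf over tables with pmf ≤ p_obs
p-value (two-sided) = 0.46880
At α=0.01: p ≥ α → fail to reject H₀

reject H₀: no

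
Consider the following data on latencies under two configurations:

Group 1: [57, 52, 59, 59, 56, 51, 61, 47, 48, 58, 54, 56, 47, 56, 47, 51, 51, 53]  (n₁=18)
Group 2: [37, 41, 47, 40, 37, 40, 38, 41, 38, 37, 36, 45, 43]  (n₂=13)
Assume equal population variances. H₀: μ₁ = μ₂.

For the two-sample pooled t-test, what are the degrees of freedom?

df = n₁ + n₂ − 2 = 18 + 13 − 2 = 29

degrees of freedom = 29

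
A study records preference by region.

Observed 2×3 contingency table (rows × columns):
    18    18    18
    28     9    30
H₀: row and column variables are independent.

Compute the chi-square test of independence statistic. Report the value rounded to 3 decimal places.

test statistic = 6.856

Row totals [54, 67], col totals [46, 27, 48], n=121
χ² = (18−20.53)²/20.53 + (18−12.05)²/12.05 + (18−21.42)²/21.42 + (28−25.47)²/25.47 + (9−14.95)²/14.95 + (30−26.58)²/26.58 = 6.8564
df = 2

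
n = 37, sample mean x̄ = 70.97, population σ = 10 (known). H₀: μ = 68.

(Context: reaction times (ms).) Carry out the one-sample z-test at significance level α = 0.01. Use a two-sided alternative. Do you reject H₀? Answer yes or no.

reject H₀: no

SE = σ/√n = 10/√37 = 1.6440
z = (x̄−μ₀)/SE = (70.97−68)/1.6440 = 1.8066
p-value (two-sided) = 0.07083
At α=0.01: p ≥ α → fail to reject H₀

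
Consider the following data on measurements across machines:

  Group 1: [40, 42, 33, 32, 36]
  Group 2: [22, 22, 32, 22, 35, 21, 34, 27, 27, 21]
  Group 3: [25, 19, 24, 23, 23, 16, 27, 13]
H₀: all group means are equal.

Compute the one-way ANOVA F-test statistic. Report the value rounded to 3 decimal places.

test statistic = 14.108

Group means [36.60, 26.30, 21.25], grand mean 26.783
SSB = Σnᵢ(x̄ᵢ−x̄)² = 729.113; SSW = ΣΣ(x−x̄ᵢ)² = 516.800
MSB = 729.113/2 = 364.5565; MSW = 516.800/20 = 25.8400
F = MSB/MSW = 14.1082
df = (2, 20)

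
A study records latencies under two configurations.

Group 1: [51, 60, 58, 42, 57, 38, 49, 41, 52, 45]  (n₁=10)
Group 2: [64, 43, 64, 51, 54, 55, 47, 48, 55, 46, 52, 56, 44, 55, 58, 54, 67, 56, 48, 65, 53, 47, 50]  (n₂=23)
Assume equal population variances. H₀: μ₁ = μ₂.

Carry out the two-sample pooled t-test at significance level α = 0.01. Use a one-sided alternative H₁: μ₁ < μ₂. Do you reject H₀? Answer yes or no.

x̄₁=49.300, s₁=7.660, n₁=10
x̄₂=53.565, s₂=6.734, n₂=23
s_p² = [9·7.660² + 22·6.734²]/31 = 49.2178
SE = √(s_p²·(1/10+1/23)) = 2.6574
t = (49.300−53.565)/2.6574 = -1.6050
df = 31
p-value (one-sided, H₁ less) = 0.05931
At α=0.01: p ≥ α → fail to reject H₀

reject H₀: no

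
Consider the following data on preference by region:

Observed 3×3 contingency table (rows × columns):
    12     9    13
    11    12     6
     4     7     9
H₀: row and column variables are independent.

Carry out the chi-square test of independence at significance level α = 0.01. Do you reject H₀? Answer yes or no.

reject H₀: no

Row totals [34, 29, 20], col totals [27, 28, 28], n=83
χ² = (12−11.06)²/11.06 + (9−11.47)²/11.47 + (13−11.47)²/11.47 + (11−9.43)²/9.43 + (12−9.78)²/9.78 + (6−9.78)²/9.78 + (4−6.51)²/6.51 + (7−6.75)²/6.75 + (9−6.75)²/6.75 = 4.7683
df = 4
p-value (upper-tail) = 0.31191
At α=0.01: p ≥ α → fail to reject H₀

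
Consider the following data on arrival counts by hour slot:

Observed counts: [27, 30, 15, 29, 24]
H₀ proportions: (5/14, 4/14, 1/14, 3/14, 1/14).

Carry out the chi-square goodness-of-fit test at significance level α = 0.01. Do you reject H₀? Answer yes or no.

n = 125; E_i = n·p_i = [44.64, 35.71, 8.93, 26.79, 8.93]
χ² = (27−44.64)²/44.64 + (30−35.71)²/35.71 + (15−8.93)²/8.93 + (29−26.79)²/26.79 + (24−8.93)²/8.93 = 37.6389
df = 4
p-value (upper-tail) = 0.00000
At α=0.01: p < α → reject H₀

reject H₀: yes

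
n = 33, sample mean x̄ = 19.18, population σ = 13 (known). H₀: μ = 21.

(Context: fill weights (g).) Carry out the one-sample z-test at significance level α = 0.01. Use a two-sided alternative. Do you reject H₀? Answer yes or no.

reject H₀: no

SE = σ/√n = 13/√33 = 2.2630
z = (x̄−μ₀)/SE = (19.18−21)/2.2630 = -0.8042
p-value (two-sided) = 0.42126
At α=0.01: p ≥ α → fail to reject H₀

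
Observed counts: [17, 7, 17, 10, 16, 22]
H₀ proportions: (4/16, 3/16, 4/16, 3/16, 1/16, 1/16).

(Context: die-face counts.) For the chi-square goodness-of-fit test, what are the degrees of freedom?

df = k − 1 = 6 − 1 = 5

degrees of freedom = 5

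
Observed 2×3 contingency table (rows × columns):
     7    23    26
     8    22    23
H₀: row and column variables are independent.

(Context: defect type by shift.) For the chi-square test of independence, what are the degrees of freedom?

degrees of freedom = 2

df = (r−1)(c−1) = (2−1)·(3−1) = 2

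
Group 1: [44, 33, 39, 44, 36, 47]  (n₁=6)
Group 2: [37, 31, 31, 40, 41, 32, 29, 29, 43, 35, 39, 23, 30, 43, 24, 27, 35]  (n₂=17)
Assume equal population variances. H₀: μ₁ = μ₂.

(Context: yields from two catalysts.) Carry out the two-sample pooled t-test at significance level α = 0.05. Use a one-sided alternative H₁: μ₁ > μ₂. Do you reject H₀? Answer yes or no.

reject H₀: yes

x̄₁=40.500, s₁=5.394, n₁=6
x̄₂=33.471, s₂=6.306, n₂=17
s_p² = [5·5.394² + 16·6.306²]/21 = 37.2255
SE = √(s_p²·(1/6+1/17)) = 2.8972
t = (40.500−33.471)/2.8972 = 2.4262
df = 21
p-value (one-sided, H₁ greater) = 0.01217
At α=0.05: p < α → reject H₀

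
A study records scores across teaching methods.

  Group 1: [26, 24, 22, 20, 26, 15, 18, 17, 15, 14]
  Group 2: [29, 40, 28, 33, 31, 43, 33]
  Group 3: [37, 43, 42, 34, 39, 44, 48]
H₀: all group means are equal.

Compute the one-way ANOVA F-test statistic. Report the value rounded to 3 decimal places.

Group means [19.70, 33.86, 41.00], grand mean 30.042
SSB = Σnᵢ(x̄ᵢ−x̄)² = 2012.001; SSW = ΣΣ(x−x̄ᵢ)² = 510.957
MSB = 2012.001/2 = 1006.0006; MSW = 510.957/21 = 24.3313
F = MSB/MSW = 41.3460
df = (2, 21)

test statistic = 41.346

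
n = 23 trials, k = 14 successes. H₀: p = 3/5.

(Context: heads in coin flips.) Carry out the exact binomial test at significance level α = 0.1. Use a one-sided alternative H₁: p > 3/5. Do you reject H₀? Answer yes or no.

Exact binomial: n=23, k=14, p₀=3/5=0.6000
P(X≥14) from Σ C(n,i)·p₀^i·(1−p₀)^(n−i)
p-value (one-sided, H₁ greater) = 0.55623
At α=0.1: p ≥ α → fail to reject H₀

reject H₀: no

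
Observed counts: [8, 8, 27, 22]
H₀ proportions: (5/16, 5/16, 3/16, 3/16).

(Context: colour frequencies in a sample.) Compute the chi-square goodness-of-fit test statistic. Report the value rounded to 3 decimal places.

test statistic = 40.830

n = 65; E_i = n·p_i = [20.31, 20.31, 12.19, 12.19]
χ² = (8−20.31)²/20.31 + (8−20.31)²/20.31 + (27−12.19)²/12.19 + (22−12.19)²/12.19 = 40.8297
df = 3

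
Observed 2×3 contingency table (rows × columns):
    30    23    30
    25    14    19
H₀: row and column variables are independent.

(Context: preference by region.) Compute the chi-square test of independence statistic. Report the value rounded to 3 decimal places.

test statistic = 0.703

Row totals [83, 58], col totals [55, 37, 49], n=141
χ² = (30−32.38)²/32.38 + (23−21.78)²/21.78 + (30−28.84)²/28.84 + (25−22.62)²/22.62 + (14−15.22)²/15.22 + (19−20.16)²/20.16 = 0.7026
df = 2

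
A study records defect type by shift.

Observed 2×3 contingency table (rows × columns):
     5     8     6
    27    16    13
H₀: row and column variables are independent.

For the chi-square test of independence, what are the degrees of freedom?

degrees of freedom = 2

df = (r−1)(c−1) = (2−1)·(3−1) = 2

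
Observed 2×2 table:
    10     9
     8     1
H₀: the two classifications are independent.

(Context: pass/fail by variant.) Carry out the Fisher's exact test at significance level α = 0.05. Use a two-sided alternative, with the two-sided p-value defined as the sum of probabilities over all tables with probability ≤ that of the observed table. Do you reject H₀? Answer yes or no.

reject H₀: no

Margins: r₁=19, r₂=9, c₁=18, c₂=10, n=28
p_obs = C(19,10)·C(9,8)/C(28,18); sum pmf over tables with pmf ≤ p_obs
p-value (two-sided) = 0.09798
At α=0.05: p ≥ α → fail to reject H₀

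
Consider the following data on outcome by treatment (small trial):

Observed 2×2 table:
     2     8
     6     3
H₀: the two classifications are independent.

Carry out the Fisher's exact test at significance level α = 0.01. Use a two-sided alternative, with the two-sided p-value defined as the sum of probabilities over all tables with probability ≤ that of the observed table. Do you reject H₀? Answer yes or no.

Margins: r₁=10, r₂=9, c₁=8, c₂=11, n=19
p_obs = C(10,2)·C(9,6)/C(19,8); sum pmf over tables with pmf ≤ p_obs
p-value (two-sided) = 0.06978
At α=0.01: p ≥ α → fail to reject H₀

reject H₀: no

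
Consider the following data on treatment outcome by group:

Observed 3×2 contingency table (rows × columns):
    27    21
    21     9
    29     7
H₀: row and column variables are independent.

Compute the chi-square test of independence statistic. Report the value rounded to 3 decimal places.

Row totals [48, 30, 36], col totals [77, 37], n=114
χ² = (27−32.42)²/32.42 + (21−15.58)²/15.58 + (21−20.26)²/20.26 + (9−9.74)²/9.74 + (29−24.32)²/24.32 + (7−11.68)²/11.68 = 5.6557
df = 2

test statistic = 5.656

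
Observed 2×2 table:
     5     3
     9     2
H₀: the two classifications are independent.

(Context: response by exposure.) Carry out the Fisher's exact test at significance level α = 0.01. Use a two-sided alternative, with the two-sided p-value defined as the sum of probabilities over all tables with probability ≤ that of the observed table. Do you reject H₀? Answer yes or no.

reject H₀: no

Margins: r₁=8, r₂=11, c₁=14, c₂=5, n=19
p_obs = C(8,5)·C(11,9)/C(19,14); sum pmf over tables with pmf ≤ p_obs
p-value (two-sided) = 0.60268
At α=0.01: p ≥ α → fail to reject H₀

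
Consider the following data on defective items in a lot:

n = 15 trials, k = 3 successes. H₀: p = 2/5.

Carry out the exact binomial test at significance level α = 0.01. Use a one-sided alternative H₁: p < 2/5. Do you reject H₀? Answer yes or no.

reject H₀: no

Exact binomial: n=15, k=3, p₀=2/5=0.4000
P(X≤3) from Σ C(n,i)·p₀^i·(1−p₀)^(n−i)
p-value (one-sided, H₁ less) = 0.09050
At α=0.01: p ≥ α → fail to reject H₀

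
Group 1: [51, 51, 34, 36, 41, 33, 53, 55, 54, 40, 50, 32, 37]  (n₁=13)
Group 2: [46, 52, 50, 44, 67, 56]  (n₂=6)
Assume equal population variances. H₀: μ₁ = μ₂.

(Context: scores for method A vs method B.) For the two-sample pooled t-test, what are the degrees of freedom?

degrees of freedom = 17

df = n₁ + n₂ − 2 = 13 + 6 − 2 = 17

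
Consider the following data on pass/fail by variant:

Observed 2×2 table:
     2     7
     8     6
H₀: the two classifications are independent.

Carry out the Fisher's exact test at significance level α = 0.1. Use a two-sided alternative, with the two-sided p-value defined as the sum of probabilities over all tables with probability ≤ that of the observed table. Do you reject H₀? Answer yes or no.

reject H₀: no

Margins: r₁=9, r₂=14, c₁=10, c₂=13, n=23
p_obs = C(9,2)·C(14,8)/C(23,10); sum pmf over tables with pmf ≤ p_obs
p-value (two-sided) = 0.19680
At α=0.1: p ≥ α → fail to reject H₀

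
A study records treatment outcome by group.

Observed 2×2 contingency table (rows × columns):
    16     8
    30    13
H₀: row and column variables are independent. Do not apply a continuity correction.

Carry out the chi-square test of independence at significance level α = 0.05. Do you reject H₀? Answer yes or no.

reject H₀: no

Row totals [24, 43], col totals [46, 21], n=67
χ² = (16−16.48)²/16.48 + (8−7.52)²/7.52 + (30−29.52)²/29.52 + (13−13.48)²/13.48 = 0.0688
df = 1
p-value (upper-tail) = 0.79306
At α=0.05: p ≥ α → fail to reject H₀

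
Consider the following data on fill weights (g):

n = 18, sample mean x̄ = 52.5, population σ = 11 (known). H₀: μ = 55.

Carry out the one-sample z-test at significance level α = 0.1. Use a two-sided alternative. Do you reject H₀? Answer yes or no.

reject H₀: no

SE = σ/√n = 11/√18 = 2.5927
z = (x̄−μ₀)/SE = (52.5−55)/2.5927 = -0.9642
p-value (two-sided) = 0.33493
At α=0.1: p ≥ α → fail to reject H₀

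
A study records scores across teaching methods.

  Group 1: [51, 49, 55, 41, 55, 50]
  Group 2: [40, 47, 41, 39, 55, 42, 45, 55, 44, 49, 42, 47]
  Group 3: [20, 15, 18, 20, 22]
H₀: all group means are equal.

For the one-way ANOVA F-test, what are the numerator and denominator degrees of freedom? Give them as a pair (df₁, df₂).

k = 3 groups, N = 23 total
df = (k−1, N−k) = (3−1, 23−3) = (2, 20)

degrees of freedom = [2, 20]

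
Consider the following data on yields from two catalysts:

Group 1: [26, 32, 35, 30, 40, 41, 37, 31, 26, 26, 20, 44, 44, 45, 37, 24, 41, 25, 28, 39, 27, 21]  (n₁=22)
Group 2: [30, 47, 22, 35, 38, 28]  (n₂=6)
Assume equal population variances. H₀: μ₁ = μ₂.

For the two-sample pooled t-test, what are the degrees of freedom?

df = n₁ + n₂ − 2 = 22 + 6 − 2 = 26

degrees of freedom = 26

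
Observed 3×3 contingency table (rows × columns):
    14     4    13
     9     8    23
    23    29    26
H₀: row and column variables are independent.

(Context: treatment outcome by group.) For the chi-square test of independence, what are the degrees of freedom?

df = (r−1)(c−1) = (3−1)·(3−1) = 4

degrees of freedom = 4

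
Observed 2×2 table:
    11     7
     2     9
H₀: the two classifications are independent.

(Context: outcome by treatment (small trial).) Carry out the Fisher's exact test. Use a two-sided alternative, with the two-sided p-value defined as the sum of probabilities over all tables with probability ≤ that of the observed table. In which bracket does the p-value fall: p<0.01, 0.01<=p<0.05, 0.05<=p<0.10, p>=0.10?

p-value bracket: 0.05<=p<0.10

Margins: r₁=18, r₂=11, c₁=13, c₂=16, n=29
p_obs = C(18,11)·C(11,2)/C(29,13); sum pmf over tables with pmf ≤ p_obs
p-value (two-sided) = 0.05237
→ bracket: 0.05<=p<0.10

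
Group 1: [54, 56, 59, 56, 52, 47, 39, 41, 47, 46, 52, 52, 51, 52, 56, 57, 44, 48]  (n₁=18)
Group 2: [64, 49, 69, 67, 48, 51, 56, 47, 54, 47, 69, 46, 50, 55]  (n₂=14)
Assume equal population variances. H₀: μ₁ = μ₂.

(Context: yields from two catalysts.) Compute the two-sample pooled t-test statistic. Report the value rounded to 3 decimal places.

x̄₁=50.500, s₁=5.649, n₁=18
x̄₂=55.143, s₂=8.565, n₂=14
s_p² = [17·5.649² + 13·8.565²]/30 = 49.8738
SE = √(s_p²·(1/18+1/14)) = 2.5166
t = (50.500−55.143)/2.5166 = -1.8449
df = 30

test statistic = -1.845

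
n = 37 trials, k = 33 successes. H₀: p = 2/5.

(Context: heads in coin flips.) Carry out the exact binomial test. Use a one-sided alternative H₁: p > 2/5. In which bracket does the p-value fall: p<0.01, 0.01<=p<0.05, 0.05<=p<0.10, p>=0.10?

p-value bracket: p<0.01

Exact binomial: n=37, k=33, p₀=2/5=0.4000
P(X≥33) from Σ C(n,i)·p₀^i·(1−p₀)^(n−i)
p-value (one-sided, H₁ greater) = 0.00000
→ bracket: p<0.01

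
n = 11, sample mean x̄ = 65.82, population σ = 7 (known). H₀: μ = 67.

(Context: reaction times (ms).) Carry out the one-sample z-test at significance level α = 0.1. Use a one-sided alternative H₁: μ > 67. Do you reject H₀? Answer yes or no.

SE = σ/√n = 7/√11 = 2.1106
z = (x̄−μ₀)/SE = (65.82−67)/2.1106 = -0.5591
p-value (one-sided, H₁ greater) = 0.71195
At α=0.1: p ≥ α → fail to reject H₀

reject H₀: no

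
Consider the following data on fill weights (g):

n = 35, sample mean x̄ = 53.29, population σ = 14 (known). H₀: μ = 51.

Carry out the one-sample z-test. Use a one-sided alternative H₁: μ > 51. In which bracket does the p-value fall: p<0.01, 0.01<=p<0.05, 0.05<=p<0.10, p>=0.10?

SE = σ/√n = 14/√35 = 2.3664
z = (x̄−μ₀)/SE = (53.29−51)/2.3664 = 0.9677
p-value (one-sided, H₁ greater) = 0.16660
→ bracket: p>=0.10

p-value bracket: p>=0.10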